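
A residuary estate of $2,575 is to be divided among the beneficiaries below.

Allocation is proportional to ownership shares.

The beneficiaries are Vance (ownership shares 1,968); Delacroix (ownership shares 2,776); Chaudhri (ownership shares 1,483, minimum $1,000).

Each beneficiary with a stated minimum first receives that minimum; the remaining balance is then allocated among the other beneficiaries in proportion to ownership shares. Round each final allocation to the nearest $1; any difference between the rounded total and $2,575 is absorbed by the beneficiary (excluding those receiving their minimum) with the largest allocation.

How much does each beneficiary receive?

Minimums first: Chaudhri $1,000. Remaining pool $1,575.
Remaining pool split over remaining ownership shares 4,744: Vance 653.37 → $653; Delacroix 921.63 → $922.

Vance: $653 · Delacroix: $922 · Chaudhri: $1,000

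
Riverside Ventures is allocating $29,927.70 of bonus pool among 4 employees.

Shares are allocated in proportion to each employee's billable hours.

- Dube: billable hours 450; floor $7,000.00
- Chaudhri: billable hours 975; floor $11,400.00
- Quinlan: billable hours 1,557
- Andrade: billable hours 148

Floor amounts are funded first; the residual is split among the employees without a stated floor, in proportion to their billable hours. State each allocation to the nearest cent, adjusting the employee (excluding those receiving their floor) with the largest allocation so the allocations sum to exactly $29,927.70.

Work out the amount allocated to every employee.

Minimums first: Dube $7,000.00; Chaudhri $11,400.00. Balance $11,527.70.
Balance split over remaining billable hours 1,705: Quinlan 10,527.0551 → $10,527.06; Andrade 1,000.6449 → $1,000.64.

Dube: $7,000.00; Chaudhri: $11,400.00; Quinlan: $10,527.06; Andrade: $1,000.64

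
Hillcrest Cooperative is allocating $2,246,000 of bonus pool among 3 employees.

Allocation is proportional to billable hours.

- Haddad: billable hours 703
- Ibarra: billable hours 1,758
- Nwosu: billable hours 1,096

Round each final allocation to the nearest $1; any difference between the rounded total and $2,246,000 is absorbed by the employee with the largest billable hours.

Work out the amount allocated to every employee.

Combined billable hours = 703 + 1,758 + 1,096 = 3,557.
Raw shares: Haddad 443,895.98; Ibarra 1,110,055.66; Nwosu 692,048.36.
At nearest $1: Haddad $443,896; Ibarra $1,110,056; Nwosu $692,048. Sum = $2,246,000.
Sum already equals the total — no adjustment.

Haddad: $443,896 | Ibarra: $1,110,056 | Nwosu: $692,048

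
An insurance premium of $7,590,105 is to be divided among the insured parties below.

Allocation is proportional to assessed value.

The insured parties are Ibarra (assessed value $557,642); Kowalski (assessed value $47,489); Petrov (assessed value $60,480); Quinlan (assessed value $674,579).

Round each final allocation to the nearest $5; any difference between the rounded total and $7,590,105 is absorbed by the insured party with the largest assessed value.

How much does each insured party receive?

Combined assessed value = 1,340,190.
Unrounded shares: Ibarra 557,642/1,340,190 × $7,590,105 = 3,158,180.06; Kowalski 47,489/1,340,190 × $7,590,105 = 268,951.79; Petrov 60,480/1,340,190 × $7,590,105 = 342,525.72; Quinlan 674,579/1,340,190 × $7,590,105 = 3,820,447.43.
Rounded to nearest $5: Ibarra $3,158,180; Kowalski $268,950; Petrov $342,525; Quinlan $3,820,445. Sum = $7,590,100.
Difference $7,590,105 − $7,590,100 = +$5 applied to largest assessed value (Quinlan): Quinlan becomes $3,820,450.

Ibarra: $3,158,180; Kowalski: $268,950; Petrov: $342,525; Quinlan: $3,820,450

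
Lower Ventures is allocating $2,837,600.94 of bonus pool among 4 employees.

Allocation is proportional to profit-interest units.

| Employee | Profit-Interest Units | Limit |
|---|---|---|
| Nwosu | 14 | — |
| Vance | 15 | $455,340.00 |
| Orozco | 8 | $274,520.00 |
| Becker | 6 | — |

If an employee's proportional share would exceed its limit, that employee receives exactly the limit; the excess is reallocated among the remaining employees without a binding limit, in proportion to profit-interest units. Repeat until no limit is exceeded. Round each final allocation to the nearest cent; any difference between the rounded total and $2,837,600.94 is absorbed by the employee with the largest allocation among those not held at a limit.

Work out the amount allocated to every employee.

Nwosu: $1,475,418.66 · Vance: $455,340.00 · Orozco: $274,520.00 · Becker: $632,322.28

Total profit-interest units = 43.
Proportional shares (ignoring caps): Nwosu 923,870.0735; Vance 989,860.7930; Orozco 527,925.7563; Becker 395,944.3172.
Held at cap: Vance ($455,340.00), Orozco ($274,520.00); remaining pool $2,107,740.94 reallocated over remaining profit-interest units 20.
Shares after redistribution: Nwosu 1,475,418.6580 → $1,475,418.66; Becker 632,322.2820 → $632,322.28.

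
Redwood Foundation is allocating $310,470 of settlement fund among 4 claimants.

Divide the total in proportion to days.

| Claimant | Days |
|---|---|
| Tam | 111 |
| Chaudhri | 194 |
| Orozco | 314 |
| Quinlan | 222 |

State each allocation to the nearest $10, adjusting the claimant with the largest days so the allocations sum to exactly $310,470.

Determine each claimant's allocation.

Days total: 111 + 194 + 314 + 222 = 841.
Pro-rata amounts: Tam 40,977.61; Chaudhri 71,618.53; Orozco 115,918.64; Quinlan 81,955.22.
At nearest $10: Tam $40,980; Chaudhri $71,620; Orozco $115,920; Quinlan $81,960. Sum = $310,480.
Difference $310,470 − $310,480 = −$10 applied to largest days (Orozco): Orozco becomes $115,910.

Tam: $40,980 · Chaudhri: $71,620 · Orozco: $115,910 · Quinlan: $81,960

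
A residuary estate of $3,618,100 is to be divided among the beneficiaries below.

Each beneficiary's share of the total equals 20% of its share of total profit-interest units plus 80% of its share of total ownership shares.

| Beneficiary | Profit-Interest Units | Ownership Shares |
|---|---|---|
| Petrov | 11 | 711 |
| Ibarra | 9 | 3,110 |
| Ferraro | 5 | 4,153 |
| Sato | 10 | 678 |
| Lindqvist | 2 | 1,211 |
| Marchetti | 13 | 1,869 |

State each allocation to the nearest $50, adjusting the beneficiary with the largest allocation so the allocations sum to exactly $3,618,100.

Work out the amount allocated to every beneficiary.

Petrov: $334,600; Ibarra: $897,550; Ferraro: $1,097,000; Sato: $312,000; Lindqvist: $327,700; Marchetti: $649,250

Profit-interest units total 50; ownership shares total 11,732.
Combined weights (20% profit-interest units + 80% ownership shares): Petrov 0.0925; Ibarra 0.2481; Ferraro 0.3032; Sato 0.0862; Lindqvist 0.0906; Marchetti 0.1794.
Raw shares: Petrov 334,611.95; Ibarra 897,540.45; Ferraro 1,096,976.34; Sato 311,997.90; Lindqvist 327,718.69; Marchetti 649,254.66.
After rounding ($50): Petrov $334,600; Ibarra $897,550; Ferraro $1,097,000; Sato $312,000; Lindqvist $327,700; Marchetti $649,250. Sum = $3,618,100.
Rounded total matches; no reconciliation needed.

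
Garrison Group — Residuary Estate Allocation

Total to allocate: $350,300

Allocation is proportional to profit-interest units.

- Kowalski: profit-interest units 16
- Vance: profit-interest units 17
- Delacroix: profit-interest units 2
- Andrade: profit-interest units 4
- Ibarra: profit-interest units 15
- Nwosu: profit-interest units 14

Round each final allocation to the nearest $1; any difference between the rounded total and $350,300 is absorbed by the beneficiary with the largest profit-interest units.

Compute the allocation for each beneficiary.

Combined profit-interest units = 68.
Proportional shares: Kowalski 16/68 × $350,300 = 82,423.53; Vance 17/68 × $350,300 = 87,575.00; Delacroix 2/68 × $350,300 = 10,302.94; Andrade 4/68 × $350,300 = 20,605.88; Ibarra 15/68 × $350,300 = 77,272.06; Nwosu 14/68 × $350,300 = 72,120.59.
At nearest $1: Kowalski $82,424; Vance $87,575; Delacroix $10,303; Andrade $20,606; Ibarra $77,272; Nwosu $72,121. Sum = $350,301.
Difference $350,300 − $350,301 = −$1 applied to largest profit-interest units (Vance): Vance becomes $87,574.

Kowalski: $82,424 · Vance: $87,574 · Delacroix: $10,303 · Andrade: $20,606 · Ibarra: $77,272 · Nwosu: $72,121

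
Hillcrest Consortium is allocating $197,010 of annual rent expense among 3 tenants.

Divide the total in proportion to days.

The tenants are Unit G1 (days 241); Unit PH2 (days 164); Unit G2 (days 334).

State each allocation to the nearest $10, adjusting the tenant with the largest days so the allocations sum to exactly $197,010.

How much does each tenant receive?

Combined days = 241 + 164 + 334 = 739.
Unrounded shares: Unit G1 64,248.19; Unit PH2 43,720.76; Unit G2 89,041.06.
At nearest $10: Unit G1 $64,250; Unit PH2 $43,720; Unit G2 $89,040. Sum = $197,010.
Rounded total matches; no reconciliation needed.

Unit G1: $64,250; Unit PH2: $43,720; Unit G2: $89,040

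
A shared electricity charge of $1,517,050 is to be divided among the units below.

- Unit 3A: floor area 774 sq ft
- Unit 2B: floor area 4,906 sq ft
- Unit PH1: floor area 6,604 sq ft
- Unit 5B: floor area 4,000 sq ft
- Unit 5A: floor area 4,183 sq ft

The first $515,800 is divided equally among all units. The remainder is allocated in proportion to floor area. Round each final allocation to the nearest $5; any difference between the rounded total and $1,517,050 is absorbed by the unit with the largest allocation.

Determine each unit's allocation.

Unit 3A: $141,025 · Unit 2B: $343,165 · Unit PH1: $426,225 · Unit 5B: $298,840 · Unit 5A: $307,795

$515,800 shared equally gives $103,160 per unit.
Remainder $1,001,250 by floor area (total 20,467): Unit 3A 37,864.24 → $37,865; Unit 2B 240,002.57 → $240,005; Unit PH1 323,069.09 → $323,070; Unit 5B 195,680.85 → $195,680; Unit 5A 204,633.25 → $204,635.
Rounding difference −$5 on remainder applied to Unit PH1.
Totals: Unit 3A $103,160 + $37,865 = $141,025; Unit 2B $103,160 + $240,005 = $343,165; Unit PH1 $103,160 + $323,065 = $426,225; Unit 5B $103,160 + $195,680 = $298,840; Unit 5A $103,160 + $204,635 = $307,795.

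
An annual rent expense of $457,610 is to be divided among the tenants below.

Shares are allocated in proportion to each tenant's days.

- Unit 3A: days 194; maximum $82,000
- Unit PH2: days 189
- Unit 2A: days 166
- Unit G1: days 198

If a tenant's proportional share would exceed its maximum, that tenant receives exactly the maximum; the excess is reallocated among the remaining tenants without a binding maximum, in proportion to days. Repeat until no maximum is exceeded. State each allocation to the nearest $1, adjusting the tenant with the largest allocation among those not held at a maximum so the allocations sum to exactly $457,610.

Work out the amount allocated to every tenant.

Total days = 747.
Proportional shares (ignoring caps): Unit 3A 118,843.83; Unit PH2 115,780.84; Unit 2A 101,691.11; Unit G1 121,294.22.
Held at cap: Unit 3A ($82,000); remaining pool $375,610 reallocated over remaining days 553.
Remaining shares: Unit PH2 128,373.04 → $128,373; Unit 2A 112,750.92 → $112,751; Unit G1 134,486.04 → $134,486.

Unit 3A: $82,000; Unit PH2: $128,373; Unit 2A: $112,751; Unit G1: $134,486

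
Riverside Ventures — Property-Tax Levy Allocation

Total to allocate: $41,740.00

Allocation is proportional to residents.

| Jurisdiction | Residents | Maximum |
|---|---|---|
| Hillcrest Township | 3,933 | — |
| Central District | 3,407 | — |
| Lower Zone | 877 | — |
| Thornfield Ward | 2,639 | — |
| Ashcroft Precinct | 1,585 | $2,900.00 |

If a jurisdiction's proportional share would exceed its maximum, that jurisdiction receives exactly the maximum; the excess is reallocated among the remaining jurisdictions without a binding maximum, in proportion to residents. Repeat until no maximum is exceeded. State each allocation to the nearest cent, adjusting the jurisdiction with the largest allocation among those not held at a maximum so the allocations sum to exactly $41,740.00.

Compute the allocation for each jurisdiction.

Sum of residents: 12,441.
Proportional shares (ignoring caps): Hillcrest Township 13,195.3557; Central District 11,430.6069; Lower Zone 2,942.3664; Thornfield Ward 8,853.9394; Ashcroft Precinct 5,317.7317.
Held at cap: Ashcroft Precinct ($2,900.00); remaining pool $38,840.00 reallocated over remaining residents 10,856.
Shares after redistribution: Hillcrest Township 14,071.2712 → $14,071.27; Central District 12,189.3773 → $12,189.38; Lower Zone 3,137.6824 → $3,137.68; Thornfield Ward 9,441.6691 → $9,441.67.

Hillcrest Township: $14,071.27 · Central District: $12,189.38 · Lower Zone: $3,137.68 · Thornfield Ward: $9,441.67 · Ashcroft Precinct: $2,900.00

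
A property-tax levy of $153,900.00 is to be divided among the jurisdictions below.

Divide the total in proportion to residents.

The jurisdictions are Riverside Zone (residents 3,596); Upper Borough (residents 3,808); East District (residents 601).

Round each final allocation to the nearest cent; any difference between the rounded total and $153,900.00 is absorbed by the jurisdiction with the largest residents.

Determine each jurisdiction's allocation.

Riverside Zone: $69,134.84 · Upper Borough: $73,210.64 · East District: $11,554.52

Combined residents = 3,596 + 3,808 + 601 = 8,005.
Unrounded shares: Riverside Zone 69,134.8407; Upper Borough 73,210.6433; East District 11,554.5159.
Rounded to nearest cent: Riverside Zone $69,134.84; Upper Borough $73,210.64; East District $11,554.52. Sum = $153,900.00.
Sum already equals the total — no adjustment.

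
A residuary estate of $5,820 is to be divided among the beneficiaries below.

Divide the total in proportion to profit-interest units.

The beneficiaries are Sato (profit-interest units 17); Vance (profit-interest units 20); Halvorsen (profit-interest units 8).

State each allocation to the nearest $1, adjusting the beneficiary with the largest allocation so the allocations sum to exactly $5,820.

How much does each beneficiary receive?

Sato: $2,199 · Vance: $2,586 · Halvorsen: $1,035

Profit-interest units total: 45.
Raw shares: Sato 17/45 × $5,820 = 2,198.67; Vance 20/45 × $5,820 = 2,586.67; Halvorsen 8/45 × $5,820 = 1,034.67.
Rounded to nearest $1: Sato $2,199; Vance $2,587; Halvorsen $1,035. Sum = $5,821.
Difference $5,820 − $5,821 = −$1 applied to largest allocation (Vance): Vance becomes $2,586.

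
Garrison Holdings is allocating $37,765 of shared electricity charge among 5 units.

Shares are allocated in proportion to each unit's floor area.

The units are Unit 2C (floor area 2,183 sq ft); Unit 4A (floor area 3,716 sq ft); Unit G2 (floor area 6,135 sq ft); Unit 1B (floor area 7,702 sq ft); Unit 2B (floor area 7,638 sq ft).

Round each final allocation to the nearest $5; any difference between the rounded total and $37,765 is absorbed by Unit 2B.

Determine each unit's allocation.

Unit 2C: $3,010 | Unit 4A: $5,125 | Unit G2: $8,465 | Unit 1B: $10,625 | Unit 2B: $10,540

Floor area total: 27,374.
Unrounded shares: Unit 2C 2,183/27,374 × $37,765 = 3,011.65; Unit 4A 3,716/27,374 × $37,765 = 5,126.57; Unit G2 6,135/27,374 × $37,765 = 8,463.81; Unit 1B 7,702/27,374 × $37,765 = 10,625.63; Unit 2B 7,638/27,374 × $37,765 = 10,537.34.
After rounding ($5): Unit 2C $3,010; Unit 4A $5,125; Unit G2 $8,465; Unit 1B $10,625; Unit 2B $10,535. Sum = $37,760.
Difference $37,765 − $37,760 = +$5 applied to Unit 2B: Unit 2B becomes $10,540.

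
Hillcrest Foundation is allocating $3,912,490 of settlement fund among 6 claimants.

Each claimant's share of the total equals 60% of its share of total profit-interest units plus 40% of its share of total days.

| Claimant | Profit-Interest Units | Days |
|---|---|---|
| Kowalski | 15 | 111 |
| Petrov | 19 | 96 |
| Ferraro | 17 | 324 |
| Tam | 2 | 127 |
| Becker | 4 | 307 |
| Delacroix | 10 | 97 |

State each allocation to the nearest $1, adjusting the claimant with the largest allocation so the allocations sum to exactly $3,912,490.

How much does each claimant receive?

Kowalski: $689,131 · Petrov: $807,176 · Ferraro: $1,073,089 · Tam: $257,226 · Becker: $592,554 · Delacroix: $493,314

Totals — profit-interest units 67, days 1,062.
Composite weights (60% profit-interest units + 40% days): Kowalski 0.1761; Petrov 0.2063; Ferraro 0.2743; Tam 0.0657; Becker 0.1515; Delacroix 0.1261.
Proportional shares: Kowalski 689,131.39; Petrov 807,175.82; Ferraro 1,073,089.21; Tam 257,225.57; Becker 592,553.58; Delacroix 493,314.43.
At nearest $1: Kowalski $689,131; Petrov $807,176; Ferraro $1,073,089; Tam $257,226; Becker $592,554; Delacroix $493,314. Sum = $3,912,490.
No rounding difference to absorb.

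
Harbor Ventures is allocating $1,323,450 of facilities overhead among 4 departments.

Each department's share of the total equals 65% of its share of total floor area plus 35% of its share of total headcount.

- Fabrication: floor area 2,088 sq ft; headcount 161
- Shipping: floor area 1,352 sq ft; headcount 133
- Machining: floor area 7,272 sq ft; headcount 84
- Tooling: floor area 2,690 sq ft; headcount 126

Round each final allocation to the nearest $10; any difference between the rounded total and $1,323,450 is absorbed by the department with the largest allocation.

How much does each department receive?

Fabrication: $281,990 | Shipping: $209,020 | Machining: $543,970 | Tooling: $288,470

Floor area total 13,402; headcount total 504.
Blended shares (65% floor area + 35% headcount): Fabrication 0.2131; Shipping 0.1579; Machining 0.4110; Tooling 0.2180.
Proportional shares: Fabrication 281,992.82; Shipping 209,016.98; Machining 543,973.63; Tooling 288,466.58.
At nearest $10: Fabrication $281,990; Shipping $209,020; Machining $543,970; Tooling $288,470. Sum = $1,323,450.
No rounding difference to absorb.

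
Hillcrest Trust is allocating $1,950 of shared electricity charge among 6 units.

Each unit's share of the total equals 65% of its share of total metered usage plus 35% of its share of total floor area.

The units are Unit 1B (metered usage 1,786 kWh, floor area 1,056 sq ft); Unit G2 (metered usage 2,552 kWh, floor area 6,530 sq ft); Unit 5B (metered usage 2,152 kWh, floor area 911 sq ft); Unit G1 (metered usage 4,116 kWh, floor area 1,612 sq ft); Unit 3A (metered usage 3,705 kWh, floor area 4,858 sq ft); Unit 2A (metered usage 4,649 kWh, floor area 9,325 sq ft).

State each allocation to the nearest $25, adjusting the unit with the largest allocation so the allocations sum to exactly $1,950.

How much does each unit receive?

Unit 1B: $150 | Unit G2: $350 | Unit 5B: $175 | Unit G1: $325 | Unit 3A: $375 | Unit 2A: $575

Totals — metered usage 18,960, floor area 24,292.
Blended shares (65% metered usage + 35% floor area): Unit 1B 0.0764; Unit G2 0.1816; Unit 5B 0.0869; Unit G1 0.1643; Unit 3A 0.1970; Unit 2A 0.2937.
Unrounded shares: Unit 1B 149.07; Unit G2 354.07; Unit 5B 169.46; Unit G1 320.45; Unit 3A 384.17; Unit 2A 572.78.
After rounding ($25): Unit 1B $150; Unit G2 $350; Unit 5B $175; Unit G1 $325; Unit 3A $375; Unit 2A $575. Sum = $1,950.
Rounded total matches; no reconciliation needed.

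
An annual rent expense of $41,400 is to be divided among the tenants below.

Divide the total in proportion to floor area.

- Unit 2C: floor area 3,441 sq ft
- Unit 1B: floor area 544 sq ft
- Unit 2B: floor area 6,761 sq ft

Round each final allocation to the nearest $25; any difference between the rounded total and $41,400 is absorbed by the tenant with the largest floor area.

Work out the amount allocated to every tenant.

Sum of floor area: 3,441 + 544 + 6,761 = 10,746.
Raw shares: Unit 2C 13,256.78; Unit 1B 2,095.81; Unit 2B 26,047.40.
At nearest $25: Unit 2C $13,250; Unit 1B $2,100; Unit 2B $26,050. Sum = $41,400.
Sum already equals the total — no adjustment.

Unit 2C: $13,250 · Unit 1B: $2,100 · Unit 2B: $26,050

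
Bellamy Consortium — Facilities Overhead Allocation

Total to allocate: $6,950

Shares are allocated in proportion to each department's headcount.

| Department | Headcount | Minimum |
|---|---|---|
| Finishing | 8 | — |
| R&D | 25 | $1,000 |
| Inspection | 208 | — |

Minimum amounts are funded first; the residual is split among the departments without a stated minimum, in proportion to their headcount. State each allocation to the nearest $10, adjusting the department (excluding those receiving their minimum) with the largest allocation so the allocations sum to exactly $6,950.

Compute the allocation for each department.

Fund the minimums — R&D $1,000. Residual $5,950.
Residual split over remaining headcount 216: Finishing 220.37 → $220; Inspection 5,729.63 → $5,730.

Finishing: $220; R&D: $1,000; Inspection: $5,730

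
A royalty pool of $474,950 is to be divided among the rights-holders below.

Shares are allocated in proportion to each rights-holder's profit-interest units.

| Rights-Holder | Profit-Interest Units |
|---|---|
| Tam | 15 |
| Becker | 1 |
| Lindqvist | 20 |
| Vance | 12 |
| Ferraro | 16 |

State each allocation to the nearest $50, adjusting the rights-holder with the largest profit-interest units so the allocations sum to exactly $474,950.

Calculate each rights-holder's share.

Tam: $111,300; Becker: $7,400; Lindqvist: $148,450; Vance: $89,050; Ferraro: $118,750

Profit-interest units total: 64.
Unrounded shares: Tam 15/64 × $474,950 = 111,316.41; Becker 1/64 × $474,950 = 7,421.09; Lindqvist 20/64 × $474,950 = 148,421.88; Vance 12/64 × $474,950 = 89,053.12; Ferraro 16/64 × $474,950 = 118,737.50.
Rounded to nearest $50: Tam $111,300; Becker $7,400; Lindqvist $148,400; Vance $89,050; Ferraro $118,750. Sum = $474,900.
Difference $474,950 − $474,900 = +$50 applied to largest profit-interest units (Lindqvist): Lindqvist becomes $148,450.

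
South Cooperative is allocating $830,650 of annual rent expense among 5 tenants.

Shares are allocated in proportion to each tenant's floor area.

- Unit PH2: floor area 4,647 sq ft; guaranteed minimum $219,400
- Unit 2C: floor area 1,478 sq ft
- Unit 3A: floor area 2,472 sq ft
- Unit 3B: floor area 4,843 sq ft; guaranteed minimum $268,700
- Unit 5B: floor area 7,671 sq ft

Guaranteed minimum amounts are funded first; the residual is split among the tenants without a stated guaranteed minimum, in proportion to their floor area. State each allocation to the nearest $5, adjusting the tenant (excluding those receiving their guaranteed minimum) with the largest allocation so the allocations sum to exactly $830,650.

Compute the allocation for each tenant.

Minimums first: Unit PH2 $219,400; Unit 3B $268,700. Remaining pool $342,550.
Remaining pool split over remaining floor area 11,621: Unit 2C 43,566.72 → $43,565; Unit 3A 72,866.67 → $72,865; Unit 5B 226,116.60 → $226,115.
Rounding difference +$5 applied to Unit 5B → $226,120.

Unit PH2: $219,400 · Unit 2C: $43,565 · Unit 3A: $72,865 · Unit 3B: $268,700 · Unit 5B: $226,120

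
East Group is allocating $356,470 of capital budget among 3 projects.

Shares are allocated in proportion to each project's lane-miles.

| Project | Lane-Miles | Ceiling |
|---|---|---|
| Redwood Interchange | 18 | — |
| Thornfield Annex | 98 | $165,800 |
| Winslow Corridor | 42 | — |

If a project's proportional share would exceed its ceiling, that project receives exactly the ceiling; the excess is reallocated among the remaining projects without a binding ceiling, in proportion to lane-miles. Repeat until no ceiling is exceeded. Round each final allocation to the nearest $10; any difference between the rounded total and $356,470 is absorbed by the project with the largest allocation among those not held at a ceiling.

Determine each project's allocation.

Total lane-miles = 158.
Unconstrained shares: Redwood Interchange 40,610.51; Thornfield Annex 221,101.65; Winslow Corridor 94,757.85.
Cap binds for Thornfield Annex ($165,800); balance $190,670 reallocated over remaining lane-miles 60.
Shares after redistribution: Redwood Interchange 57,201.00 → $57,200; Winslow Corridor 133,469.00 → $133,470.

Redwood Interchange: $57,200 · Thornfield Annex: $165,800 · Winslow Corridor: $133,470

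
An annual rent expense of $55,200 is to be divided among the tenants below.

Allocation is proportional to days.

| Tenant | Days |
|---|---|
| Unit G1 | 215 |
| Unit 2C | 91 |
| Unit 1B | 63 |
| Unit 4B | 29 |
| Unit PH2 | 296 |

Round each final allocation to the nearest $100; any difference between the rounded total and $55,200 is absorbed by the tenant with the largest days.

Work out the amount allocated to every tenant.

Sum of days: 215 + 91 + 63 + 29 + 296 = 694.
Pro-rata amounts: Unit G1 17,100.86; Unit 2C 7,238.04; Unit 1B 5,010.95; Unit 4B 2,306.63; Unit PH2 23,543.52.
Rounded to nearest $100: Unit G1 $17,100; Unit 2C $7,200; Unit 1B $5,000; Unit 4B $2,300; Unit PH2 $23,500. Sum = $55,100.
Difference $55,200 − $55,100 = +$100 applied to largest days (Unit PH2): Unit PH2 becomes $23,600.

Unit G1: $17,100 · Unit 2C: $7,200 · Unit 1B: $5,000 · Unit 4B: $2,300 · Unit PH2: $23,600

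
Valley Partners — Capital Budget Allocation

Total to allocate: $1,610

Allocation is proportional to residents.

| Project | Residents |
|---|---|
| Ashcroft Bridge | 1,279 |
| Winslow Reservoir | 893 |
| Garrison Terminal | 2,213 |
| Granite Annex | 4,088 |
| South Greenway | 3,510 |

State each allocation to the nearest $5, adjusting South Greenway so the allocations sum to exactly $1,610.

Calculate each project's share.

Ashcroft Bridge: $170; Winslow Reservoir: $120; Garrison Terminal: $295; Granite Annex: $550; South Greenway: $475

Total residents = 11,983.
Unrounded shares: Ashcroft Bridge 1,279/11,983 × $1,610 = 171.84; Winslow Reservoir 893/11,983 × $1,610 = 119.98; Garrison Terminal 2,213/11,983 × $1,610 = 297.33; Granite Annex 4,088/11,983 × $1,610 = 549.25; South Greenway 3,510/11,983 × $1,610 = 471.59.
Rounded to nearest $5: Ashcroft Bridge $170; Winslow Reservoir $120; Garrison Terminal $295; Granite Annex $550; South Greenway $470. Sum = $1,605.
Difference $1,610 − $1,605 = +$5 applied to South Greenway: South Greenway becomes $475.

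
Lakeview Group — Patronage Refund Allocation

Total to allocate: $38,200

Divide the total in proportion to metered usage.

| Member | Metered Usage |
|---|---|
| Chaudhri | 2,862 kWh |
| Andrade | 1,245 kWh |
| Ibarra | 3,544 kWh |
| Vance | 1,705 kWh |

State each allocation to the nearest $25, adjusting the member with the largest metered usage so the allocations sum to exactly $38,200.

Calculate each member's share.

Chaudhri: $11,675 · Andrade: $5,075 · Ibarra: $14,500 · Vance: $6,950

Total metered usage = 9,356.
Raw shares: Chaudhri 2,862/9,356 × $38,200 = 11,685.38; Andrade 1,245/9,356 × $38,200 = 5,083.26; Ibarra 3,544/9,356 × $38,200 = 14,469.94; Vance 1,705/9,356 × $38,200 = 6,961.42.
Rounded to nearest $25: Chaudhri $11,675; Andrade $5,075; Ibarra $14,475; Vance $6,950. Sum = $38,175.
Difference $38,200 − $38,175 = +$25 applied to largest metered usage (Ibarra): Ibarra becomes $14,500.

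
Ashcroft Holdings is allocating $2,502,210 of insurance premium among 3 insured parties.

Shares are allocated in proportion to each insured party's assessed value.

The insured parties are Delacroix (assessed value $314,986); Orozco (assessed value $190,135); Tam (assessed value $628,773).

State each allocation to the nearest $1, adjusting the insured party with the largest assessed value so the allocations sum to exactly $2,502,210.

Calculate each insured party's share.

Delacroix: $695,092 · Orozco: $419,579 · Tam: $1,387,539

Assessed value total: 314,986 + 190,135 + 628,773 = 1,133,894.
Proportional shares: Delacroix 695,092.42; Orozco 419,578.64; Tam 1,387,538.95.
After rounding ($1): Delacroix $695,092; Orozco $419,579; Tam $1,387,539. Sum = $2,502,210.
Sum already equals the total — no adjustment.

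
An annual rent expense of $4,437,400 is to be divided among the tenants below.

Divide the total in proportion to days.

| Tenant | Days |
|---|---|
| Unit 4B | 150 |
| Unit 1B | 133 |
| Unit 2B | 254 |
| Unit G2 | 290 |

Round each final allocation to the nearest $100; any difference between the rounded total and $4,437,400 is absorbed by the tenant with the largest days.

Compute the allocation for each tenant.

Unit 4B: $804,800 | Unit 1B: $713,600 | Unit 2B: $1,362,900 | Unit G2: $1,556,100

Combined days = 827.
Unrounded shares: Unit 4B 150/827 × $4,437,400 = 804,848.85; Unit 1B 133/827 × $4,437,400 = 713,632.65; Unit 2B 254/827 × $4,437,400 = 1,362,877.39; Unit G2 290/827 × $4,437,400 = 1,556,041.11.
Rounded to nearest $100: Unit 4B $804,800; Unit 1B $713,600; Unit 2B $1,362,900; Unit G2 $1,556,000. Sum = $4,437,300.
Difference $4,437,400 − $4,437,300 = +$100 applied to largest days (Unit G2): Unit G2 becomes $1,556,100.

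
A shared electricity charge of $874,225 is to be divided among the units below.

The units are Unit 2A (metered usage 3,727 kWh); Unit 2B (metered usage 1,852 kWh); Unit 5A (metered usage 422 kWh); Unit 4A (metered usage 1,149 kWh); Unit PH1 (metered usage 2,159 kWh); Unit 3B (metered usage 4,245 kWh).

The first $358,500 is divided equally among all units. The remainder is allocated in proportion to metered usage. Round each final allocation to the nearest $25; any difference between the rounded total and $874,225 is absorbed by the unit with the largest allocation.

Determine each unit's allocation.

Unit 2A: $201,550; Unit 2B: $130,225; Unit 5A: $75,800; Unit 4A: $103,475; Unit PH1: $141,900; Unit 3B: $221,275

First tranche $358,500 split equally: $59,750 each.
Remainder $515,725 by metered usage (total 13,554): Unit 2A 141,811.06 → $141,800; Unit 2B 70,467.96 → $70,475; Unit 5A 16,056.95 → $16,050; Unit 4A 43,719.05 → $43,725; Unit PH1 82,149.20 → $82,150; Unit 3B 161,520.78 → $161,525.
Totals: Unit 2A $59,750 + $141,800 = $201,550; Unit 2B $59,750 + $70,475 = $130,225; Unit 5A $59,750 + $16,050 = $75,800; Unit 4A $59,750 + $43,725 = $103,475; Unit PH1 $59,750 + $82,150 = $141,900; Unit 3B $59,750 + $161,525 = $221,275.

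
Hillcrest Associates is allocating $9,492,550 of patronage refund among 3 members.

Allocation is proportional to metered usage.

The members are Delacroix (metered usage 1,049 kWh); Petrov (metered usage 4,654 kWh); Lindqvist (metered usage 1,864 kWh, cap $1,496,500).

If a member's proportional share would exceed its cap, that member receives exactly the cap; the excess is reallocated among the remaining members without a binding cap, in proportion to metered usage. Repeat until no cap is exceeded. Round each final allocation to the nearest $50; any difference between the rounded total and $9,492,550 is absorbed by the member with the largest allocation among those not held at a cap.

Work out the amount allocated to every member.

Metered usage total: 7,567.
Unconstrained shares: Delacroix 1,315,935.63; Petrov 5,838,288.32; Lindqvist 2,338,326.05.
Cap binds for Lindqvist ($1,496,500); residual $7,996,050 reallocated over remaining metered usage 5,703.
Redistributed shares: Delacroix 1,470,779.67 → $1,470,800; Petrov 6,525,270.33 → $6,525,250.

Delacroix: $1,470,800; Petrov: $6,525,250; Lindqvist: $1,496,500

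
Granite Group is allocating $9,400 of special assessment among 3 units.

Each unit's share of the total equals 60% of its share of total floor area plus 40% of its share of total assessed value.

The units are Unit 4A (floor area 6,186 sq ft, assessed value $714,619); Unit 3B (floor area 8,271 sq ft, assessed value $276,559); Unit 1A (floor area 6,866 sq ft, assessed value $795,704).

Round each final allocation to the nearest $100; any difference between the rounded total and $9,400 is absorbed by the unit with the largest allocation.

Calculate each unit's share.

Floor area total 21,323; assessed value total 1,786,882.
Composite weights (60% floor area + 40% assessed value): Unit 4A 0.3340; Unit 3B 0.2946; Unit 1A 0.3713.
Pro-rata amounts: Unit 4A 3,139.93; Unit 3B 2,769.65; Unit 1A 3,490.42.
After rounding ($100): Unit 4A $3,100; Unit 3B $2,800; Unit 1A $3,500. Sum = $9,400.
No rounding difference to absorb.

Unit 4A: $3,100 | Unit 3B: $2,800 | Unit 1A: $3,500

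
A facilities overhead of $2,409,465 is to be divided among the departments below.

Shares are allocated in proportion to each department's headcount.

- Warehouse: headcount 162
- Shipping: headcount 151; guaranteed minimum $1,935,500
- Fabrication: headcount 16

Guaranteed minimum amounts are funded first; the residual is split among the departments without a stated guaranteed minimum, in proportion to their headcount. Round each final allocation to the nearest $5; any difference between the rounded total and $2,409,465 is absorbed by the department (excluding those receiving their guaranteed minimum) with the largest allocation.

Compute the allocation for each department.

Guaranteed amounts: Shipping $1,935,500. Balance $473,965.
Balance split over remaining headcount 178: Warehouse 431,361.40 → $431,360; Fabrication 42,603.60 → $42,605.

Warehouse: $431,360 | Shipping: $1,935,500 | Fabrication: $42,605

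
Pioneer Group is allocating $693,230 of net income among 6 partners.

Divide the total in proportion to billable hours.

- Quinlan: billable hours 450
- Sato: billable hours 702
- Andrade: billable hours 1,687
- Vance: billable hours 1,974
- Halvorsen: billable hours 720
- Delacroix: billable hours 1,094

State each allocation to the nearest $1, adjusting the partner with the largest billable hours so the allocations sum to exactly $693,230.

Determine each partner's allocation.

Sum of billable hours: 450 + 702 + 1,687 + 1,974 + 720 + 1,094 = 6,627.
Unrounded shares: Quinlan 47,073.11; Sato 73,434.05; Andrade 176,471.86; Vance 206,494.04; Halvorsen 75,316.98; Delacroix 114,439.96.
Rounded to nearest $1: Quinlan $47,073; Sato $73,434; Andrade $176,472; Vance $206,494; Halvorsen $75,317; Delacroix $114,440. Sum = $693,230.
Sum already equals the total — no adjustment.

Quinlan: $47,073 · Sato: $73,434 · Andrade: $176,472 · Vance: $206,494 · Halvorsen: $75,317 · Delacroix: $114,440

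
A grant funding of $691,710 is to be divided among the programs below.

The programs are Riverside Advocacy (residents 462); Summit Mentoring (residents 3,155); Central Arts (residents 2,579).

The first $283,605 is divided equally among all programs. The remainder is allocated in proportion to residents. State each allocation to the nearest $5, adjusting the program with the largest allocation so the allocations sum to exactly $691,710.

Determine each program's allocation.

First tranche $283,605 split equally: $94,535 each.
Remainder $408,105 by residents (total 6,196): Riverside Advocacy 30,430.04 → $30,430; Summit Mentoring 207,806.86 → $207,805; Central Arts 169,868.11 → $169,870.
Totals: Riverside Advocacy $94,535 + $30,430 = $124,965; Summit Mentoring $94,535 + $207,805 = $302,340; Central Arts $94,535 + $169,870 = $264,405.

Riverside Advocacy: $124,965 | Summit Mentoring: $302,340 | Central Arts: $264,405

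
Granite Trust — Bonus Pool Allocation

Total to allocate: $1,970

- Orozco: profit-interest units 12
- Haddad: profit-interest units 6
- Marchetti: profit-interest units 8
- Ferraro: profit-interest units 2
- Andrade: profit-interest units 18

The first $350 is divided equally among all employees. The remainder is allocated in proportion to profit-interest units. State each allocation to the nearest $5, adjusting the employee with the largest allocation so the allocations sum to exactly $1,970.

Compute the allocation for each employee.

$350 shared equally gives $70 per employee.
Remainder $1,620 by profit-interest units (total 46): Orozco 422.61 → $425; Haddad 211.30 → $210; Marchetti 281.74 → $280; Ferraro 70.43 → $70; Andrade 633.91 → $635.
Totals: Orozco $70 + $425 = $495; Haddad $70 + $210 = $280; Marchetti $70 + $280 = $350; Ferraro $70 + $70 = $140; Andrade $70 + $635 = $705.

Orozco: $495; Haddad: $280; Marchetti: $350; Ferraro: $140; Andrade: $705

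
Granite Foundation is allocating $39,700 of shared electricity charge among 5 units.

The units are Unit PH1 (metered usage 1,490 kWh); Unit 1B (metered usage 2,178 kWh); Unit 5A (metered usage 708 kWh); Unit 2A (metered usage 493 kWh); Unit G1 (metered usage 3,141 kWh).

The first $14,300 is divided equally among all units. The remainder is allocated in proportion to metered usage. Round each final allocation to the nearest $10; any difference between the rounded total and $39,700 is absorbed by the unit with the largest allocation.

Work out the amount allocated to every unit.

Unit PH1: $7,580 | Unit 1B: $9,770 | Unit 5A: $5,110 | Unit 2A: $4,420 | Unit G1: $12,820

First tranche $14,300 split equally: $2,860 each.
Remainder $25,400 by metered usage (total 8,010): Unit PH1 4,724.84 → $4,720; Unit 1B 6,906.52 → $6,910; Unit 5A 2,245.09 → $2,250; Unit 2A 1,563.32 → $1,560; Unit G1 9,960.22 → $9,960.
Totals: Unit PH1 $2,860 + $4,720 = $7,580; Unit 1B $2,860 + $6,910 = $9,770; Unit 5A $2,860 + $2,250 = $5,110; Unit 2A $2,860 + $1,560 = $4,420; Unit G1 $2,860 + $9,960 = $12,820.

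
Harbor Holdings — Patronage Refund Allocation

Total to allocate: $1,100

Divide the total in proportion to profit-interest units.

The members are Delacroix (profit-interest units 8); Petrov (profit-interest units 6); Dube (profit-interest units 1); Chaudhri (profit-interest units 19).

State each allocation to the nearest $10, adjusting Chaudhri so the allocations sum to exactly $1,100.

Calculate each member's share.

Delacroix: $260; Petrov: $190; Dube: $30; Chaudhri: $620

Total profit-interest units = 34.
Unrounded shares: Delacroix 8/34 × $1,100 = 258.82; Petrov 6/34 × $1,100 = 194.12; Dube 1/34 × $1,100 = 32.35; Chaudhri 19/34 × $1,100 = 614.71.
Rounded to nearest $10: Delacroix $260; Petrov $190; Dube $30; Chaudhri $610. Sum = $1,090.
Difference $1,100 − $1,090 = +$10 applied to Chaudhri: Chaudhri becomes $620.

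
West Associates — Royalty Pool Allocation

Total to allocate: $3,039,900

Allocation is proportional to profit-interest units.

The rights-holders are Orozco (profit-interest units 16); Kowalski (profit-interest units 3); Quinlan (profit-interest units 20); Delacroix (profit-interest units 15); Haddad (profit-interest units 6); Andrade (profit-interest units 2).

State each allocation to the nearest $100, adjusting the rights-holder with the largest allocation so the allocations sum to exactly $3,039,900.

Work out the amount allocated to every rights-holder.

Profit-interest units total: 62.
Proportional shares: Orozco 16/62 × $3,039,900 = 784,490.32; Kowalski 3/62 × $3,039,900 = 147,091.94; Quinlan 20/62 × $3,039,900 = 980,612.90; Delacroix 15/62 × $3,039,900 = 735,459.68; Haddad 6/62 × $3,039,900 = 294,183.87; Andrade 2/62 × $3,039,900 = 98,061.29.
At nearest $100: Orozco $784,500; Kowalski $147,100; Quinlan $980,600; Delacroix $735,500; Haddad $294,200; Andrade $98,100. Sum = $3,040,000.
Difference $3,039,900 − $3,040,000 = −$100 applied to largest allocation (Quinlan): Quinlan becomes $980,500.

Orozco: $784,500 | Kowalski: $147,100 | Quinlan: $980,500 | Delacroix: $735,500 | Haddad: $294,200 | Andrade: $98,100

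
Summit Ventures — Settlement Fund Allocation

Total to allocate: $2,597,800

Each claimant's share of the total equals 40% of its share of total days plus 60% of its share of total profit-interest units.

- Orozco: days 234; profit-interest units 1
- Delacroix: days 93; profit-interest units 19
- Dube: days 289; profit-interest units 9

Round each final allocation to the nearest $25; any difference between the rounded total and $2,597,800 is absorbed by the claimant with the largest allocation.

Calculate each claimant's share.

Orozco: $448,475; Delacroix: $1,178,100; Dube: $971,225

Totals — days 616, profit-interest units 29.
Composite weights (40% days + 60% profit-interest units): Orozco 0.1726; Delacroix 0.4535; Dube 0.3739.
Pro-rata amounts: Orozco 448,478.24; Delacroix 1,178,084.27; Dube 971,237.497.
After rounding ($25): Orozco $448,475; Delacroix $1,178,075; Dube $971,225. Sum = $2,597,775.
Difference $2,597,800 − $2,597,775 = +$25 applied to largest allocation (Delacroix): Delacroix becomes $1,178,100.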